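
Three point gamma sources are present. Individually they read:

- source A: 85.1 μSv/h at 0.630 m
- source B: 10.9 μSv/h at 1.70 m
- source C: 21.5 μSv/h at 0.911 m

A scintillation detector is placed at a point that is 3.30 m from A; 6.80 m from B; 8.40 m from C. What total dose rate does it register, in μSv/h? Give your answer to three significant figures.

4.04 μSv/h

Each source contributes Iᵢ·(dᵢ/rᵢ)²; contributions add.
A: 85.1 × (0.630/3.30)² = 3.102 μSv/h
B: 10.9 × (1.70/6.80)² = 0.6813 μSv/h
C: 21.5 × (0.911/8.40)² = 0.2529 μSv/h
Total = 3.102 + 0.6813 + 0.2529 = 4.036 μSv/h.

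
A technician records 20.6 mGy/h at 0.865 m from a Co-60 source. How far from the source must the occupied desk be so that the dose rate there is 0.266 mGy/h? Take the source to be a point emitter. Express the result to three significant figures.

7.61 m

Intensity scales as (d₁/d₂)², so d₂ = d₁·√(I₁/I₂).
I₁/I₂ = 20.6/0.266 = 77.44, so d₂ = 0.865 × √77.44 = 7.612 m.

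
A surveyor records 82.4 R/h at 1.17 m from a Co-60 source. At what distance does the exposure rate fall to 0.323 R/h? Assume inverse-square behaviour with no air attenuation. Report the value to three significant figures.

Using I₁d₁² = I₂d₂², d₂ = d₁·√(I₁/I₂).
I₁/I₂ = 82.4/0.323 = 255.1, so d₂ = 1.17 × √255.1 = 18.69 m.

18.7 m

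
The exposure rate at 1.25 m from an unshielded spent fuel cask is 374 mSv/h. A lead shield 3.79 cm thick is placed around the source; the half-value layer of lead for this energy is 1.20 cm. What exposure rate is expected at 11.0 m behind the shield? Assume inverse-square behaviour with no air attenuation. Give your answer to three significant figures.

0.541 mSv/h

Distance alone: 374 × (1.25/11.0)² = 374 × 0.01291 = 4.828 mSv/h.
Shield: 3.79/1.20 = 3.158 half-value layers → attenuation 2^(−3.158) = 0.1120.
Combined: 4.828 × 0.1120 = 0.5407 mSv/h.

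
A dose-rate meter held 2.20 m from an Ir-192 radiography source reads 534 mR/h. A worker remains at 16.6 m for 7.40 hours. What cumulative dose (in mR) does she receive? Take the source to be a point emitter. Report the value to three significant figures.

69.4 mR

By the inverse-square law, rate at 16.6 m:
(2.20/16.6)² = 0.01756, so 534 × 0.01756 = 9.377 mR/h.
Dose = rate × time = 9.377 mR/h × 7.400 h = 69.39 mR.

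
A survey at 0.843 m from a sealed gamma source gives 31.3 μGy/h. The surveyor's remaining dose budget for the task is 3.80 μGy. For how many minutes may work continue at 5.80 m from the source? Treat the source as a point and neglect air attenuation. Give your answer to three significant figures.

345 min

Applying the 1/r² law, rate at 5.80 m:
31.3 × (0.843/5.80)² = 31.3 × 0.02113 = 0.6614 μGy/h.
Stay time = 3.80 μGy ÷ 0.6614 μGy/h = 5.745 h = 344.7 min.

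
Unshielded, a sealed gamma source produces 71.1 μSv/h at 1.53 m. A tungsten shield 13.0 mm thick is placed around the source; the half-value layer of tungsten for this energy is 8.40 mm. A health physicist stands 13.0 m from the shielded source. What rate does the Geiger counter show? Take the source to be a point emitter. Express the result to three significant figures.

0.337 μSv/h

Distance alone: (1.53/13.0)² = 0.01385, so 71.1 × 0.01385 = 0.9847 μSv/h.
Shield: 13.0/8.40 = 1.548 half-value layers → attenuation 2^(−1.548) = 0.3420.
Combined: 0.9847 × 0.3420 = 0.3368 μSv/h.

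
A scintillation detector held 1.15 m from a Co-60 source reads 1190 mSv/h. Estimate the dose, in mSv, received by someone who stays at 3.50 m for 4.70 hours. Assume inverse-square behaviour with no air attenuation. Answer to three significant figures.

Since intensity falls as 1/r², rate at 3.50 m:
(1.15/3.50)² = 0.1080, so 1190 × 0.1080 = 128.5 mSv/h.
Dose = rate × time = 128.5 mSv/h × 4.700 h = 604.0 mSv.

604 mSv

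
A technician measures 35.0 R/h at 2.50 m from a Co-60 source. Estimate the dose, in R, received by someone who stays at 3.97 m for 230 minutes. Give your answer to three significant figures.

53.2 R

Applying the 1/r² law, rate at 3.97 m:
35.0 × (2.50/3.97)² = 35.0 × 0.3966 = 13.88 R/h.
Dose = rate × time = 13.88 R/h × 3.833 h = 53.20 R.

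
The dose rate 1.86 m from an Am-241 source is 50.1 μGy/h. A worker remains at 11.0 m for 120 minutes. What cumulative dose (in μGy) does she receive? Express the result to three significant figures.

2.86 μGy

Applying the 1/r² law, rate at 11.0 m:
(1.86/11.0)² = 0.02859, so 50.1 × 0.02859 = 1.432 μGy/h.
Dose = rate × time = 1.432 μGy/h × 2.000 h = 2.864 μGy.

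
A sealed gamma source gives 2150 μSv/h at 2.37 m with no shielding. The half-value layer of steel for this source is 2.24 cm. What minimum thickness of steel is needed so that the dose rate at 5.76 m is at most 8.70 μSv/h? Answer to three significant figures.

At 5.76 m, distance alone gives 2150 × (2.37/5.76)² = 2150 × 0.1693 = 364.0 μSv/h.
Further attenuation needed: 364.0/8.70 = 41.84.
n = log₂(41.84) = 5.387 half-value layers.
Thickness = 5.387 × 2.24 cm = 12.07 cm.

12.1 cm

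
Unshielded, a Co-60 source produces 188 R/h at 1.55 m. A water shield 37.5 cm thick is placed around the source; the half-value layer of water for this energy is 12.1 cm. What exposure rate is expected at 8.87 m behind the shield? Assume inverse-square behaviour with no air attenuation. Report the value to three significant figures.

0.670 R/h

Distance alone: (1.55/8.87)² = 0.03054, so 188 × 0.03054 = 5.742 R/h.
Shield: 37.5/12.1 = 3.099 half-value layers → attenuation 2^(−3.099) = 0.1167.
Combined: 5.742 × 0.1167 = 0.6701 R/h.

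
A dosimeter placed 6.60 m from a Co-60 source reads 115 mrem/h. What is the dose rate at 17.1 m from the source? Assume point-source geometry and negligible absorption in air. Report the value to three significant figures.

Using I₁d₁² = I₂d₂², scaling from 6.60 m to 17.1 m:
(6.60/17.1)² = 0.1490, so 115 × 0.1490 = 17.13 mrem/h.

17.1 mrem/h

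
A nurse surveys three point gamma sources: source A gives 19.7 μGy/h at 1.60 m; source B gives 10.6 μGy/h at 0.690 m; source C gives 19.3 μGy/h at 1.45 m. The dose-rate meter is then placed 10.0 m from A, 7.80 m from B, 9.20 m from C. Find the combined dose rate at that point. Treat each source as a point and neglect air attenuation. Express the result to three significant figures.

By superposition, sum each source's inverse-square contribution:
A: 19.7 × (1.60/10.0)² = 0.5043 μGy/h
B: 10.6 × (0.690/7.80)² = 0.08295 μGy/h
C: 19.3 × (1.45/9.20)² = 0.4794 μGy/h
Total = 0.5043 + 0.08295 + 0.4794 = 1.067 μGy/h.

1.07 μGy/h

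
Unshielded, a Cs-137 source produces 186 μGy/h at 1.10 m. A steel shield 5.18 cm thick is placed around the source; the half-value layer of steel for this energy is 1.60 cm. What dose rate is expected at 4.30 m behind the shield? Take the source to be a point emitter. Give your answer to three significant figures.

Distance alone: (1.10/4.30)² = 0.06544, so 186 × 0.06544 = 12.17 μGy/h.
Shield: 5.18/1.60 = 3.237 half-value layers → attenuation 2^(−3.237) = 0.1061.
Combined: 12.17 × 0.1061 = 1.291 μGy/h.

1.29 μGy/h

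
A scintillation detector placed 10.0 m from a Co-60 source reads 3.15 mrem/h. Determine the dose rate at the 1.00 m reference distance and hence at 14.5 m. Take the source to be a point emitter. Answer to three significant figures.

315 mrem/h; 1.50 mrem/h

Applying the 1/r² law,
At 1.00 m: (10.0/1.00)² = 100.0, so 3.15 × 100.0 = 315.0 mrem/h
At 14.5 m: (1.00/14.5)² = 0.004756, so 315.0 × 0.004756 = 1.498 mrem/h.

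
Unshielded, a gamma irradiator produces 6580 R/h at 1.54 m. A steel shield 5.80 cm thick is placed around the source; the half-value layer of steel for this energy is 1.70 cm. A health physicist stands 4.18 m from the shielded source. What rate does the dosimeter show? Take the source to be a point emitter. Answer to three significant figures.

Distance alone: 6580 × (1.54/4.18)² = 6580 × 0.1357 = 892.9 R/h.
Shield: 5.80/1.70 = 3.412 half-value layers → attenuation 2^(−3.412) = 0.09395.
Combined: 892.9 × 0.09395 = 83.89 R/h.

83.9 R/h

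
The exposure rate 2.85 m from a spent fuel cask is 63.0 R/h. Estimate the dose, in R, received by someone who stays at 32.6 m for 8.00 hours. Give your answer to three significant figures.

Using I₁d₁² = I₂d₂², rate at 32.6 m:
63.0 × (2.85/32.6)² = 63.0 × 0.007643 = 0.4815 R/h.
Dose = rate × time = 0.4815 R/h × 8.000 h = 3.852 R.

3.85 R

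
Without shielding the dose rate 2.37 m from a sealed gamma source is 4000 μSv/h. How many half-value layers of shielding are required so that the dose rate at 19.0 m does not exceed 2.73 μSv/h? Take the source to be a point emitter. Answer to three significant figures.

At 19.0 m, distance alone gives (2.37/19.0)² = 0.01556, so 4000 × 0.01556 = 62.24 μSv/h.
Further attenuation needed: 62.24/2.73 = 22.80.
n = log₂(22.80) = 4.511 half-value layers.

4.51 half-value layers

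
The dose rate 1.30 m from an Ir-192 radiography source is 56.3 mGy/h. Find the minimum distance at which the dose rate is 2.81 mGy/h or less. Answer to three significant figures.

Since intensity falls as 1/r², d₂ = d₁·√(I₁/I₂).
I₁/I₂ = 56.3/2.81 = 20.04, so d₂ = 1.30 × √20.04 = 5.820 m.

5.82 m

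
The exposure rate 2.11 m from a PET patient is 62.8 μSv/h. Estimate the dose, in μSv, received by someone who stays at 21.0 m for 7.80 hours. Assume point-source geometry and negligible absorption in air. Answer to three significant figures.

4.95 μSv

Intensity scales as (d₁/d₂)², so rate at 21.0 m:
62.8 × (2.11/21.0)² = 62.8 × 0.01010 = 0.6343 μSv/h.
Dose = rate × time = 0.6343 μSv/h × 7.800 h = 4.948 μSv.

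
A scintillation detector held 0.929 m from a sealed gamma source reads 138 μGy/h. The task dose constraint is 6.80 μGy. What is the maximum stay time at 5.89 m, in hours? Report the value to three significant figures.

1.98 h

Using I₁d₁² = I₂d₂², rate at 5.89 m:
138 × (0.929/5.89)² = 138 × 0.02488 = 3.433 μGy/h.
Stay time = 6.80 μGy ÷ 3.433 μGy/h = 1.981 h.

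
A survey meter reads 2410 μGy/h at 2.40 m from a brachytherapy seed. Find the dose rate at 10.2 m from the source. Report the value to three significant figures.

Intensity scales as (d₁/d₂)², so the rate at 10.2 m is
(2.40/10.2)² = 0.05536, so 2410 × 0.05536 = 133.4 μGy/h.

133 μGy/h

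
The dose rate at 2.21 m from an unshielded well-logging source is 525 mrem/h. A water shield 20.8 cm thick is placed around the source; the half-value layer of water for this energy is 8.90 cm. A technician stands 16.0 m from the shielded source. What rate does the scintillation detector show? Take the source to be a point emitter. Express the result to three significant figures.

1.98 mrem/h

Distance alone: (2.21/16.0)² = 0.01908, so 525 × 0.01908 = 10.02 mrem/h.
Shield: 20.8/8.90 = 2.337 half-value layers → attenuation 2^(−2.337) = 0.1979.
Combined: 10.02 × 0.1979 = 1.983 mrem/h.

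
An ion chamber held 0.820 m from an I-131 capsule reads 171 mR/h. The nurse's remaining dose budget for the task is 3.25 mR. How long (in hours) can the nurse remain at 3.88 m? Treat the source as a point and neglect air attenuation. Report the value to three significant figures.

0.426 h

Applying the 1/r² law, rate at 3.88 m:
(0.820/3.88)² = 0.04466, so 171 × 0.04466 = 7.637 mR/h.
Stay time = 3.25 mR ÷ 7.637 mR/h = 0.4256 h.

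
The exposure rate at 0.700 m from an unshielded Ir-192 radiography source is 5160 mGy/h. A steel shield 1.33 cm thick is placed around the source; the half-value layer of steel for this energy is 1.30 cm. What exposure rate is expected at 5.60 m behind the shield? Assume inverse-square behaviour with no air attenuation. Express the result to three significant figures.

Distance alone: 5160 × (0.700/5.60)² = 5160 × 0.01562 = 80.60 mGy/h.
Shield: 1.33/1.30 = 1.023 half-value layers → attenuation 2^(−1.023) = 0.4921.
Combined: 80.60 × 0.4921 = 39.66 mGy/h.

39.7 mGy/h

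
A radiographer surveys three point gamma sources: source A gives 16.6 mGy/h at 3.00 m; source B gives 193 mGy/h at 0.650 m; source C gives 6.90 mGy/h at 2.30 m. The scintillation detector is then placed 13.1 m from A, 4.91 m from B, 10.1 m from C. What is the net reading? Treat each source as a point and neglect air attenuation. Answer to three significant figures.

By superposition, sum each source's inverse-square contribution:
A: 16.6 × (3.00/13.1)² = 0.8706 mGy/h
B: 193 × (0.650/4.91)² = 3.382 mGy/h
C: 6.90 × (2.30/10.1)² = 0.3578 mGy/h
Total = 0.8706 + 3.382 + 0.3578 = 4.610 mGy/h.

4.61 mGy/h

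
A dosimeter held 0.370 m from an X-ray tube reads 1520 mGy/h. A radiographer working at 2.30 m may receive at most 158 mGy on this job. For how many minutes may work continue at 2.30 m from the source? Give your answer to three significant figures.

Since intensity falls as 1/r², rate at 2.30 m:
1520 × (0.370/2.30)² = 1520 × 0.02588 = 39.34 mGy/h.
Stay time = 158 mGy ÷ 39.34 mGy/h = 4.016 h = 241.0 min.

241 min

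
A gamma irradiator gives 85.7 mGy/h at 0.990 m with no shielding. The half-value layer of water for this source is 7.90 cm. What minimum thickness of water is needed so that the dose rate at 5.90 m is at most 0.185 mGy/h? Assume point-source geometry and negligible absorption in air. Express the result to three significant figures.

At 5.90 m, distance alone gives 85.7 × (0.990/5.90)² = 85.7 × 0.02816 = 2.413 mGy/h.
Further attenuation needed: 2.413/0.185 = 13.04.
n = log₂(13.04) = 3.705 half-value layers.
Thickness = 3.705 × 7.90 cm = 29.27 cm.

29.3 cm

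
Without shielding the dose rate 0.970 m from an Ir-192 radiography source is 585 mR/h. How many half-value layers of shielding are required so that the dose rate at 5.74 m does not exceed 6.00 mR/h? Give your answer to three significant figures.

At 5.74 m, distance alone gives (0.970/5.74)² = 0.02856, so 585 × 0.02856 = 16.71 mR/h.
Further attenuation needed: 16.71/6.00 = 2.785.
n = log₂(2.785) = 1.478 half-value layers.

1.48 half-value layers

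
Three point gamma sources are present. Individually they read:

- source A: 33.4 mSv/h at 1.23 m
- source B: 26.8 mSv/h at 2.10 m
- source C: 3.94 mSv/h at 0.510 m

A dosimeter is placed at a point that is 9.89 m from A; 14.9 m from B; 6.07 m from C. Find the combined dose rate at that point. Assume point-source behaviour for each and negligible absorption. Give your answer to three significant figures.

1.08 mSv/h

By superposition, sum each source's inverse-square contribution:
A: 33.4 × (1.23/9.89)² = 0.5166 mSv/h
B: 26.8 × (2.10/14.9)² = 0.5324 mSv/h
C: 3.94 × (0.510/6.07)² = 0.02781 mSv/h
Total = 0.5166 + 0.5324 + 0.02781 = 1.077 mSv/h.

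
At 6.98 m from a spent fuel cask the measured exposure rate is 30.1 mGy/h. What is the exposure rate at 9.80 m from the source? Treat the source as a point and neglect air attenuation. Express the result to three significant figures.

Using I₁d₁² = I₂d₂², scaling from 6.98 m to 9.80 m:
(6.98/9.80)² = 0.5073, so 30.1 × 0.5073 = 15.27 mGy/h.

15.3 mGy/h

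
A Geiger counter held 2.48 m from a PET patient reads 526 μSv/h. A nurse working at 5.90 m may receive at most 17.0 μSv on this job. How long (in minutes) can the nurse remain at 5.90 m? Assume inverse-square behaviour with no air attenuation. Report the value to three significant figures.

Since intensity falls as 1/r², rate at 5.90 m:
(2.48/5.90)² = 0.1767, so 526 × 0.1767 = 92.94 μSv/h.
Stay time = 17.0 μSv ÷ 92.94 μSv/h = 0.1829 h = 10.97 min.

11.0 min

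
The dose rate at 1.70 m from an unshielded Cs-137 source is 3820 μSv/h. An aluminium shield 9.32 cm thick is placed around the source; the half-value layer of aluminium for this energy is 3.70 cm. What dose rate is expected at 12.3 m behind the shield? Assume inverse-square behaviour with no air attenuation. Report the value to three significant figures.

Distance alone: 3820 × (1.70/12.3)² = 3820 × 0.01910 = 72.96 μSv/h.
Shield: 9.32/3.70 = 2.519 half-value layers → attenuation 2^(−2.519) = 0.1745.
Combined: 72.96 × 0.1745 = 12.73 μSv/h.

12.7 μSv/h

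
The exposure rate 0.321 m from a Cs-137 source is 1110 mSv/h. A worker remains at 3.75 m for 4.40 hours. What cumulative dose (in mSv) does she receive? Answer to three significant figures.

35.8 mSv

Intensity scales as (d₁/d₂)², so rate at 3.75 m:
(0.321/3.75)² = 0.007327, so 1110 × 0.007327 = 8.133 mSv/h.
Dose = rate × time = 8.133 mSv/h × 4.400 h = 35.79 mSv.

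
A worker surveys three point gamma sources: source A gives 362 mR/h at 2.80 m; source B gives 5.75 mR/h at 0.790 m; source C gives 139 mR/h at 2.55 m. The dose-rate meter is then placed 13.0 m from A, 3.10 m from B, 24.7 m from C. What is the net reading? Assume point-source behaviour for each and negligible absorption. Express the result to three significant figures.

18.6 mR/h

By superposition, sum each source's inverse-square contribution:
A: 362 × (2.80/13.0)² = 16.79 mR/h
B: 5.75 × (0.790/3.10)² = 0.3734 mR/h
C: 139 × (2.55/24.7)² = 1.481 mR/h
Total = 16.79 + 0.3734 + 1.481 = 18.64 mR/h.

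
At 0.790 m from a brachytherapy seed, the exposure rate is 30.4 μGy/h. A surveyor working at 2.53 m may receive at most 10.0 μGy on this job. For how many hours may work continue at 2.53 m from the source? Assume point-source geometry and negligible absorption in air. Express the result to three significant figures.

Intensity scales as (d₁/d₂)², so rate at 2.53 m:
(0.790/2.53)² = 0.09750, so 30.4 × 0.09750 = 2.964 μGy/h.
Stay time = 10.0 μGy ÷ 2.964 μGy/h = 3.374 h.

3.37 h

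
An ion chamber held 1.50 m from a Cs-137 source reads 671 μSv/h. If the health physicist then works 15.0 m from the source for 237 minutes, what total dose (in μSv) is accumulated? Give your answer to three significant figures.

26.5 μSv

By the inverse-square law, rate at 15.0 m:
671 × (1.50/15.0)² = 671 × 0.01000 = 6.710 μSv/h.
Dose = rate × time = 6.710 μSv/h × 3.950 h = 26.50 μSv.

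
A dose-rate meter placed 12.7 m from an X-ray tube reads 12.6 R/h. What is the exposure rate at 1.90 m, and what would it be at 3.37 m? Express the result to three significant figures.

Applying the 1/r² law,
At 1.90 m: (12.7/1.90)² = 44.68, so 12.6 × 44.68 = 563.0 R/h
At 3.37 m: (1.90/3.37)² = 0.3179, so 563.0 × 0.3179 = 179.0 R/h.

563 R/h; 179 R/h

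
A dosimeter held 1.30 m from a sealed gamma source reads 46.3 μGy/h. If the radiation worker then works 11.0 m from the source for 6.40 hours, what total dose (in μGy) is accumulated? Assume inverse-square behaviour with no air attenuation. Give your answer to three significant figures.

4.14 μGy

Using I₁d₁² = I₂d₂², rate at 11.0 m:
(1.30/11.0)² = 0.01397, so 46.3 × 0.01397 = 0.6468 μGy/h.
Dose = rate × time = 0.6468 μGy/h × 6.400 h = 4.140 μGy.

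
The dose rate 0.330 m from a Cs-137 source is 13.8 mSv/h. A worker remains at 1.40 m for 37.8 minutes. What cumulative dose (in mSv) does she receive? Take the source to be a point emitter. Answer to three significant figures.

0.483 mSv

By the inverse-square law, rate at 1.40 m:
13.8 × (0.330/1.40)² = 13.8 × 0.05556 = 0.7667 mSv/h.
Dose = rate × time = 0.7667 mSv/h × 0.6300 h = 0.4830 mSv.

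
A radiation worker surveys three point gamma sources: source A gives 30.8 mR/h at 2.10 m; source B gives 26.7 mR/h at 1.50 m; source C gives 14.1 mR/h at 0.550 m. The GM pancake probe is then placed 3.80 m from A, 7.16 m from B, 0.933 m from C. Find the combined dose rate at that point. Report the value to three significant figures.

Each source contributes Iᵢ·(dᵢ/rᵢ)²; contributions add.
A: 30.8 × (2.10/3.80)² = 9.406 mR/h
B: 26.7 × (1.50/7.16)² = 1.172 mR/h
C: 14.1 × (0.550/0.933)² = 4.900 mR/h
Total = 9.406 + 1.172 + 4.900 = 15.48 mR/h.

15.5 mR/h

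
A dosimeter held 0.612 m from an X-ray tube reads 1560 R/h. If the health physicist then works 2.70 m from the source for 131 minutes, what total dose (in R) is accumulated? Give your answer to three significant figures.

Applying the 1/r² law, rate at 2.70 m:
(0.612/2.70)² = 0.05138, so 1560 × 0.05138 = 80.15 R/h.
Dose = rate × time = 80.15 R/h × 2.183 h = 175.0 R.

175 R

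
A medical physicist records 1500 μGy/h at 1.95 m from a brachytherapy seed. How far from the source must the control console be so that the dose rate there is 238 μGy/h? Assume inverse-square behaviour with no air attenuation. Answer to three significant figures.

4.90 m

Since intensity falls as 1/r², d₂ = d₁·√(I₁/I₂).
I₁/I₂ = 1500/238 = 6.303, so d₂ = 1.95 × √6.303 = 4.896 m.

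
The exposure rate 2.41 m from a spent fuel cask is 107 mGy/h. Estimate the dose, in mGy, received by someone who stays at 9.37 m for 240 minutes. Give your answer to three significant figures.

By the inverse-square law, rate at 9.37 m:
107 × (2.41/9.37)² = 107 × 0.06615 = 7.078 mGy/h.
Dose = rate × time = 7.078 mGy/h × 4.000 h = 28.31 mGy.

28.3 mGy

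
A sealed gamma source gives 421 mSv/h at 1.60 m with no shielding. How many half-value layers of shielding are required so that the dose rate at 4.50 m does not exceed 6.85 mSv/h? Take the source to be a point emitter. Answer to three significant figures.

2.96 half-value layers

At 4.50 m, distance alone gives (1.60/4.50)² = 0.1264, so 421 × 0.1264 = 53.21 mSv/h.
Further attenuation needed: 53.21/6.85 = 7.768.
n = log₂(7.768) = 2.958 half-value layers.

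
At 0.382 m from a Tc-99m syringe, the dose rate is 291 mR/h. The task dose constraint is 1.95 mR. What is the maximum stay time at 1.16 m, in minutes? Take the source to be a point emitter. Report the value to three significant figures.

Intensity scales as (d₁/d₂)², so rate at 1.16 m:
(0.382/1.16)² = 0.1084, so 291 × 0.1084 = 31.54 mR/h.
Stay time = 1.95 mR ÷ 31.54 mR/h = 0.06183 h = 3.710 min.

3.71 min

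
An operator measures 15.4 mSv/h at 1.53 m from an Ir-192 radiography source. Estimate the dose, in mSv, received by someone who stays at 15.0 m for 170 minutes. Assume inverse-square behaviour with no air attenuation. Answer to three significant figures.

Applying the 1/r² law, rate at 15.0 m:
(1.53/15.0)² = 0.01040, so 15.4 × 0.01040 = 0.1602 mSv/h.
Dose = rate × time = 0.1602 mSv/h × 2.833 h = 0.4538 mSv.

0.454 mSv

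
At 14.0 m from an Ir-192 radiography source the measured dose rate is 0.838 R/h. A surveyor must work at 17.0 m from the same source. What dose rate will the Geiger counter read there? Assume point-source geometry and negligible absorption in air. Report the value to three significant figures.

Intensity scales as (d₁/d₂)², so scaling from 14.0 m to 17.0 m:
0.838 × (14.0/17.0)² = 0.838 × 0.6782 = 0.5683 R/h.

0.568 R/h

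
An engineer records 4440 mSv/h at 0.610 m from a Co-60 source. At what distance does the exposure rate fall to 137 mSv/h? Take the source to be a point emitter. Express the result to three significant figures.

By the inverse-square law, d₂ = d₁·√(I₁/I₂).
I₁/I₂ = 4440/137 = 32.41, so d₂ = 0.610 × √32.41 = 3.473 m.

3.47 m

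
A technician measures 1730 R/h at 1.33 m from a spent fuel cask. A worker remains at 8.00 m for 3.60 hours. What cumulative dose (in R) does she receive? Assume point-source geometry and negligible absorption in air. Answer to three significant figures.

Using I₁d₁² = I₂d₂², rate at 8.00 m:
(1.33/8.00)² = 0.02764, so 1730 × 0.02764 = 47.82 R/h.
Dose = rate × time = 47.82 R/h × 3.600 h = 172.2 R.

172 R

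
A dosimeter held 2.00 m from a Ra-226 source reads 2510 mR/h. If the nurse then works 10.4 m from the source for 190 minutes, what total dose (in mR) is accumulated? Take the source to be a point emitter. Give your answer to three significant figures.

294 mR

Applying the 1/r² law, rate at 10.4 m:
(2.00/10.4)² = 0.03698, so 2510 × 0.03698 = 92.82 mR/h.
Dose = rate × time = 92.82 mR/h × 3.167 h = 294.0 mR.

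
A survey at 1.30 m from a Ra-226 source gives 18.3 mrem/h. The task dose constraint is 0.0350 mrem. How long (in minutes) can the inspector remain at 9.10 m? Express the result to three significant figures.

5.62 min

Applying the 1/r² law, rate at 9.10 m:
18.3 × (1.30/9.10)² = 18.3 × 0.02041 = 0.3735 mrem/h.
Stay time = 0.0350 mrem ÷ 0.3735 mrem/h = 0.09371 h = 5.623 min.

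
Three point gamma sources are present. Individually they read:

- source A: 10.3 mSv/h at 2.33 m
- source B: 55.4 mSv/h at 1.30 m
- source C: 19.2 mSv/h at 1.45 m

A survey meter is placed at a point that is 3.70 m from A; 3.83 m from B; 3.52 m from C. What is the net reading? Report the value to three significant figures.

By superposition, sum each source's inverse-square contribution:
A: 10.3 × (2.33/3.70)² = 4.085 mSv/h
B: 55.4 × (1.30/3.83)² = 6.383 mSv/h
C: 19.2 × (1.45/3.52)² = 3.258 mSv/h
Total = 4.085 + 6.383 + 3.258 = 13.73 mSv/h.

13.7 mSv/h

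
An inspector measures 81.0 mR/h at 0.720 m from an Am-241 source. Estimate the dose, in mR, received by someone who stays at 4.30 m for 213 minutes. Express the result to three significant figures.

8.06 mR

Intensity scales as (d₁/d₂)², so rate at 4.30 m:
81.0 × (0.720/4.30)² = 81.0 × 0.02804 = 2.271 mR/h.
Dose = rate × time = 2.271 mR/h × 3.550 h = 8.062 mR.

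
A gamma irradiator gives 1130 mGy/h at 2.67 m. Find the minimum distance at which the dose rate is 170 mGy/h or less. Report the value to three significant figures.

6.88 m

By the inverse-square law, d₂ = d₁·√(I₁/I₂).
I₁/I₂ = 1130/170 = 6.647, so d₂ = 2.67 × √6.647 = 6.884 m.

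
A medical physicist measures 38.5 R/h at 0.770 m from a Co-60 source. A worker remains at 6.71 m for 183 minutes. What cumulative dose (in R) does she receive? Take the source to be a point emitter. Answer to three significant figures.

1.55 R

Using I₁d₁² = I₂d₂², rate at 6.71 m:
(0.770/6.71)² = 0.01317, so 38.5 × 0.01317 = 0.5070 R/h.
Dose = rate × time = 0.5070 R/h × 3.050 h = 1.546 R.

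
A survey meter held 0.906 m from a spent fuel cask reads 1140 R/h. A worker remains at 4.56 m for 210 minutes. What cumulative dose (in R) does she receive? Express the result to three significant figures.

158 R

Intensity scales as (d₁/d₂)², so rate at 4.56 m:
1140 × (0.906/4.56)² = 1140 × 0.03948 = 45.01 R/h.
Dose = rate × time = 45.01 R/h × 3.500 h = 157.5 R.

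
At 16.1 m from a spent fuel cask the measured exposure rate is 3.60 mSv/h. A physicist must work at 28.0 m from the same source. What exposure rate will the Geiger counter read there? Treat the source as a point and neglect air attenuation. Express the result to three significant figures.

1.19 mSv/h

Since intensity falls as 1/r², scaling from 16.1 m to 28.0 m:
(16.1/28.0)² = 0.3306, so 3.60 × 0.3306 = 1.190 mSv/h.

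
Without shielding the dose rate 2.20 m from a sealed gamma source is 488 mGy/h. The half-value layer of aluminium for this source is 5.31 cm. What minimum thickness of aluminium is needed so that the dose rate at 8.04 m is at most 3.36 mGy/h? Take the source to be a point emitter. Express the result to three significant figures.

18.3 cm

At 8.04 m, distance alone gives 488 × (2.20/8.04)² = 488 × 0.07487 = 36.54 mGy/h.
Further attenuation needed: 36.54/3.36 = 10.88.
n = log₂(10.88) = 3.444 half-value layers.
Thickness = 3.444 × 5.31 cm = 18.29 cm.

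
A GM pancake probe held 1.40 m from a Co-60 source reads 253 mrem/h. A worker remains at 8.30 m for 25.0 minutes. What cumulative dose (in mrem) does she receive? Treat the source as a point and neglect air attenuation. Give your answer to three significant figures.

3.00 mrem

By the inverse-square law, rate at 8.30 m:
253 × (1.40/8.30)² = 253 × 0.02845 = 7.198 mrem/h.
Dose = rate × time = 7.198 mrem/h × 0.4167 h = 2.999 mrem.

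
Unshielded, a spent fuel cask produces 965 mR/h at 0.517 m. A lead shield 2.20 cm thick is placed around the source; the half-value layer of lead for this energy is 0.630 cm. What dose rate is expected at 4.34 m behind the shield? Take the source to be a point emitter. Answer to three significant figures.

Distance alone: (0.517/4.34)² = 0.01419, so 965 × 0.01419 = 13.69 mR/h.
Shield: 2.20/0.630 = 3.492 half-value layers → attenuation 2^(−3.492) = 0.08888.
Combined: 13.69 × 0.08888 = 1.217 mR/h.

1.22 mR/h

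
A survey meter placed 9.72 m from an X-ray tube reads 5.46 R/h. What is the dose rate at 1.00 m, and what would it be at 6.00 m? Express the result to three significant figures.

516 R/h; 14.3 R/h

Using I₁d₁² = I₂d₂²,
At 1.00 m: (9.72/1.00)² = 94.48, so 5.46 × 94.48 = 515.9 R/h
At 6.00 m: 515.9 × (1.00/6.00)² = 515.9 × 0.02778 = 14.33 R/h.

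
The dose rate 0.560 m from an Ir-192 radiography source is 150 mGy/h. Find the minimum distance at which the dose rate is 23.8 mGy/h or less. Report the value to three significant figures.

Since intensity falls as 1/r², d₂ = d₁·√(I₁/I₂).
I₁/I₂ = 150/23.8 = 6.303, so d₂ = 0.560 × √6.303 = 1.406 m.

1.41 m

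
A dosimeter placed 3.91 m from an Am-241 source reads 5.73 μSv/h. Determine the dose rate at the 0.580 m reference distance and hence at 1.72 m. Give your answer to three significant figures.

260 μSv/h; 29.6 μSv/h

Applying the 1/r² law,
At 0.580 m: (3.91/0.580)² = 45.45, so 5.73 × 45.45 = 260.4 μSv/h
At 1.72 m: (0.580/1.72)² = 0.1137, so 260.4 × 0.1137 = 29.61 μSv/h.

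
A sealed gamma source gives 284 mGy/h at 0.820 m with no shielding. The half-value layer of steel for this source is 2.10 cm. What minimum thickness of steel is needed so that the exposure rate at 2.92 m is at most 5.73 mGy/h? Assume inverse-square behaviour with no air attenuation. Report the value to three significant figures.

At 2.92 m, distance alone gives (0.820/2.92)² = 0.07886, so 284 × 0.07886 = 22.40 mGy/h.
Further attenuation needed: 22.40/5.73 = 3.909.
n = log₂(3.909) = 1.967 half-value layers.
Thickness = 1.967 × 2.10 cm = 4.131 cm.

4.13 cm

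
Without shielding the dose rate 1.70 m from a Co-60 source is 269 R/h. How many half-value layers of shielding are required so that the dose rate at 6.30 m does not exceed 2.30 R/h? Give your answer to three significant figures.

At 6.30 m, distance alone gives (1.70/6.30)² = 0.07281, so 269 × 0.07281 = 19.59 R/h.
Further attenuation needed: 19.59/2.30 = 8.517.
n = log₂(8.517) = 3.090 half-value layers.

3.09 half-value layers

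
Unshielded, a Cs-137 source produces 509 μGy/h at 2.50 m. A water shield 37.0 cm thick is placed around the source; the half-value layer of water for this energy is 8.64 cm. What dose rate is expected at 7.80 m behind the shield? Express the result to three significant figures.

Distance alone: 509 × (2.50/7.80)² = 509 × 0.1027 = 52.27 μGy/h.
Shield: 37.0/8.64 = 4.282 half-value layers → attenuation 2^(−4.282) = 0.05140.
Combined: 52.27 × 0.05140 = 2.687 μGy/h.

2.69 μGy/h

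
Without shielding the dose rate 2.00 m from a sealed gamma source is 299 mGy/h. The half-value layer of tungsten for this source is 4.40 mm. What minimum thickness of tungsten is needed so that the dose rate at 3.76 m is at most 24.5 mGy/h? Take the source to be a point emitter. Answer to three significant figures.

At 3.76 m, distance alone gives (2.00/3.76)² = 0.2829, so 299 × 0.2829 = 84.59 mGy/h.
Further attenuation needed: 84.59/24.5 = 3.453.
n = log₂(3.453) = 1.788 half-value layers.
Thickness = 1.788 × 4.40 mm = 7.867 mm.

7.87 mm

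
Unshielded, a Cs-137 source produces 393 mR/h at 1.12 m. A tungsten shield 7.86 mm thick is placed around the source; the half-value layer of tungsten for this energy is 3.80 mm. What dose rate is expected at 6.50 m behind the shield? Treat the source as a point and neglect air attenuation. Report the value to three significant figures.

2.78 mR/h

Distance alone: 393 × (1.12/6.50)² = 393 × 0.02969 = 11.67 mR/h.
Shield: 7.86/3.80 = 2.068 half-value layers → attenuation 2^(−2.068) = 0.2385.
Combined: 11.67 × 0.2385 = 2.783 mR/h.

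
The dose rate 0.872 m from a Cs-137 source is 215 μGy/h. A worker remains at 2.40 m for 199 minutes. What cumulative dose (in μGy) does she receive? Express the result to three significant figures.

Using I₁d₁² = I₂d₂², rate at 2.40 m:
(0.872/2.40)² = 0.1320, so 215 × 0.1320 = 28.38 μGy/h.
Dose = rate × time = 28.38 μGy/h × 3.317 h = 94.14 μGy.

94.1 μGy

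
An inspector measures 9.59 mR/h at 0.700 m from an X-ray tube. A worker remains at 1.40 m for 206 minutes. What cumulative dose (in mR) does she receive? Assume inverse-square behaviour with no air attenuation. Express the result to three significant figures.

8.23 mR

Since intensity falls as 1/r², rate at 1.40 m:
9.59 × (0.700/1.40)² = 9.59 × 0.2500 = 2.397 mR/h.
Dose = rate × time = 2.397 mR/h × 3.433 h = 8.229 mR.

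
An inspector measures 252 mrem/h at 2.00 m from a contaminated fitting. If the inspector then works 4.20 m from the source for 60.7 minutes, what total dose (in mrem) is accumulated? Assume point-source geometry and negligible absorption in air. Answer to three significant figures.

57.8 mrem

By the inverse-square law, rate at 4.20 m:
252 × (2.00/4.20)² = 252 × 0.2268 = 57.15 mrem/h.
Dose = rate × time = 57.15 mrem/h × 1.012 h = 57.84 mrem.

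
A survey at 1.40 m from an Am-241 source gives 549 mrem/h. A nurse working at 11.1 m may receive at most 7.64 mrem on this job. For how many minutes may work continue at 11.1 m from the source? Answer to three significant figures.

By the inverse-square law, rate at 11.1 m:
549 × (1.40/11.1)² = 549 × 0.01591 = 8.735 mrem/h.
Stay time = 7.64 mrem ÷ 8.735 mrem/h = 0.8746 h = 52.48 min.

52.5 min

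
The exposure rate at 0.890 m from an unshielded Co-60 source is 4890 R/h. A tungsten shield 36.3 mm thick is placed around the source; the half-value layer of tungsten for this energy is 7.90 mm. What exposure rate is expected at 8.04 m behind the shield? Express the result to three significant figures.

Distance alone: (0.890/8.04)² = 0.01225, so 4890 × 0.01225 = 59.90 R/h.
Shield: 36.3/7.90 = 4.595 half-value layers → attenuation 2^(−4.595) = 0.04138.
Combined: 59.90 × 0.04138 = 2.479 R/h.

2.48 R/h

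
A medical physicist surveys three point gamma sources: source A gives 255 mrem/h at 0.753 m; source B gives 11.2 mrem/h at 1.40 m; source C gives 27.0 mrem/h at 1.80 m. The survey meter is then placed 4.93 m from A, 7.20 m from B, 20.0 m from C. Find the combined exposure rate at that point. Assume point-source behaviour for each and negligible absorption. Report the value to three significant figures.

6.59 mrem/h

Each source contributes Iᵢ·(dᵢ/rᵢ)²; contributions add.
A: 255 × (0.753/4.93)² = 5.949 mrem/h
B: 11.2 × (1.40/7.20)² = 0.4235 mrem/h
C: 27.0 × (1.80/20.0)² = 0.2187 mrem/h
Total = 5.949 + 0.4235 + 0.2187 = 6.591 mrem/h.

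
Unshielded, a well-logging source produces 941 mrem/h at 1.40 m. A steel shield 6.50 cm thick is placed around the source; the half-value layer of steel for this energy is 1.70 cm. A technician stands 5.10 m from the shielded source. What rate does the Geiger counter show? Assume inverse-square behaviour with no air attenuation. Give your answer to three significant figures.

Distance alone: (1.40/5.10)² = 0.07536, so 941 × 0.07536 = 70.91 mrem/h.
Shield: 6.50/1.70 = 3.824 half-value layers → attenuation 2^(−3.824) = 0.07061.
Combined: 70.91 × 0.07061 = 5.007 mrem/h.

5.01 mrem/h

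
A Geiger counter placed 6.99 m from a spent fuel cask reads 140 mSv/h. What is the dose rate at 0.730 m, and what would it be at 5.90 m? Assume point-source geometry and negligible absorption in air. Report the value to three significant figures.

12800 mSv/h; 197 mSv/h

Intensity scales as (d₁/d₂)², so
At 0.730 m: 140 × (6.99/0.730)² = 140 × 91.69 = 12840 mSv/h
At 5.90 m: 12840 × (0.730/5.90)² = 12840 × 0.01531 = 196.6 mSv/h.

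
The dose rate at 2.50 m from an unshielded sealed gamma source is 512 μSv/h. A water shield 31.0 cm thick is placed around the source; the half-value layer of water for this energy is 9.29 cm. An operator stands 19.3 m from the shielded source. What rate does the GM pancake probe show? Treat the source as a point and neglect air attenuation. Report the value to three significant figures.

0.850 μSv/h

Distance alone: (2.50/19.3)² = 0.01678, so 512 × 0.01678 = 8.591 μSv/h.
Shield: 31.0/9.29 = 3.337 half-value layers → attenuation 2^(−3.337) = 0.09896.
Combined: 8.591 × 0.09896 = 0.8502 μSv/h.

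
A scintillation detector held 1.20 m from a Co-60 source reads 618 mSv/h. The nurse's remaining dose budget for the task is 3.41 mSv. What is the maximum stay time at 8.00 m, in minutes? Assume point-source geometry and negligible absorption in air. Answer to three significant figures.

14.7 min

Since intensity falls as 1/r², rate at 8.00 m:
(1.20/8.00)² = 0.02250, so 618 × 0.02250 = 13.90 mSv/h.
Stay time = 3.41 mSv ÷ 13.90 mSv/h = 0.2453 h = 14.72 min.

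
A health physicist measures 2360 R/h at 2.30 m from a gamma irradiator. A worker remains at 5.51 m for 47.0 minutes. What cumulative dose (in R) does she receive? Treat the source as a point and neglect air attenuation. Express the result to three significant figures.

322 R

Since intensity falls as 1/r², rate at 5.51 m:
(2.30/5.51)² = 0.1742, so 2360 × 0.1742 = 411.1 R/h.
Dose = rate × time = 411.1 R/h × 0.7833 h = 322.0 R.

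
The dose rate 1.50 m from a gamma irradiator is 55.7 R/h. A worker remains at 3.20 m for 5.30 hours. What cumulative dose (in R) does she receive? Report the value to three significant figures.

64.9 R

Since intensity falls as 1/r², rate at 3.20 m:
(1.50/3.20)² = 0.2197, so 55.7 × 0.2197 = 12.24 R/h.
Dose = rate × time = 12.24 R/h × 5.300 h = 64.87 R.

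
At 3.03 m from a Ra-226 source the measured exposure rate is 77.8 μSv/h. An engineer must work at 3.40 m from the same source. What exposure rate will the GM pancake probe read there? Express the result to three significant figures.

61.8 μSv/h

Since intensity falls as 1/r², scaling from 3.03 m to 3.40 m:
77.8 × (3.03/3.40)² = 77.8 × 0.7942 = 61.79 μSv/h.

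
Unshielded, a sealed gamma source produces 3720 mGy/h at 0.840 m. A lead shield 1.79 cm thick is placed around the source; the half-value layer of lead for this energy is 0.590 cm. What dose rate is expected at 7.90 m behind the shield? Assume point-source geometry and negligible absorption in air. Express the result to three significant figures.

Distance alone: 3720 × (0.840/7.90)² = 3720 × 0.01131 = 42.07 mGy/h.
Shield: 1.79/0.590 = 3.034 half-value layers → attenuation 2^(−3.034) = 0.1221.
Combined: 42.07 × 0.1221 = 5.137 mGy/h.

5.14 mGy/h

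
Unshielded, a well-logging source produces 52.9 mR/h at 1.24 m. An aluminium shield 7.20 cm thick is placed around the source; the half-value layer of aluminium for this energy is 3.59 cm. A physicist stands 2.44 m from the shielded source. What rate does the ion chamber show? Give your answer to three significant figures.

3.40 mR/h

Distance alone: 52.9 × (1.24/2.44)² = 52.9 × 0.2583 = 13.66 mR/h.
Shield: 7.20/3.59 = 2.006 half-value layers → attenuation 2^(−2.006) = 0.2490.
Combined: 13.66 × 0.2490 = 3.401 mR/h.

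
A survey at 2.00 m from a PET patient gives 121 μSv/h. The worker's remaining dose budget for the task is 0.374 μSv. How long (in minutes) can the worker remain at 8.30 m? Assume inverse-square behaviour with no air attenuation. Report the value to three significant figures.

Intensity scales as (d₁/d₂)², so rate at 8.30 m:
(2.00/8.30)² = 0.05806, so 121 × 0.05806 = 7.025 μSv/h.
Stay time = 0.374 μSv ÷ 7.025 μSv/h = 0.05324 h = 3.194 min.

3.19 min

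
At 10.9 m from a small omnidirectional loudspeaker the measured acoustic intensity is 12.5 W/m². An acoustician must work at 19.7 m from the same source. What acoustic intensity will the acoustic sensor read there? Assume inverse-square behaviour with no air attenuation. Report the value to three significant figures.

3.83 W/m²

Using I₁d₁² = I₂d₂², scaling from 10.9 m to 19.7 m:
(10.9/19.7)² = 0.3061, so 12.5 × 0.3061 = 3.826 W/m².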